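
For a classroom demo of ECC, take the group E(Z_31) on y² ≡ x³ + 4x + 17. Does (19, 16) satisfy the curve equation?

y² = 16² ≡ 8; x³ + 4x + 17 = 6952 ≡ 8 (mod 31). 8 = 8.

yes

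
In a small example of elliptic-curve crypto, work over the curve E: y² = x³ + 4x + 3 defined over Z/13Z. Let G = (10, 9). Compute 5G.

(8, 12)

Repeated addition: build up to 5G.
2G: tangent at (10, 9): λ = (3·10² + 4)/(2·9) ≡ 5/5. 5⁻¹ ≡ 8 (mod 13), so λ ≡ 5·8 ≡ 1.
  x = λ² - 10 - 10 = 1 - 20 ≡ 7; y = λ·(10 - 7) - 9 ≡ 7. → (7, 7)
3G: (7, 7) + (10, 9). λ = (9 - 7)/(10 - 7) ≡ 2/3 mod 13. 3⁻¹ ≡ 9 (mod 13), so λ ≡ 5.
  x = λ² - 7 - 10 = 25 - 17 ≡ 8; y = λ·(7 - 8) - 7 ≡ 1. → (8, 1)
4G: (8, 1) + (10, 9). λ = (9 - 1)/(10 - 8) ≡ 8/2 mod 13. 2⁻¹ ≡ 7 (mod 13), so λ ≡ 4.
  x = λ² - 8 - 10 = 16 - 18 ≡ 11; y = λ·(8 - 11) - 1 ≡ 0. → (11, 0)
5G: (11, 0) + (10, 9). λ = (9 - 0)/(10 - 11) ≡ 9/12 mod 13. 12⁻¹ ≡ 12 (mod 13), so λ ≡ 4.
  x = λ² - 11 - 10 = 16 - 21 ≡ 8; y = λ·(11 - 8) - 0 ≡ 12. → (8, 12)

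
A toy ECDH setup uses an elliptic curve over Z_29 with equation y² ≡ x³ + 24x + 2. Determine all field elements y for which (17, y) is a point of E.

x³ + 24x + 2 = 5323 ≡ 16 (mod 29).
Square roots of 16 mod 29: 4 and 25 (since 4² = 16 ≡ 16).

4, 25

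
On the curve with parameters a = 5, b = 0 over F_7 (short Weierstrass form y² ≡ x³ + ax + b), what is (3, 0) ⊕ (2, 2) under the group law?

(3, 0) + (2, 2). λ = (2 - 0)/(2 - 3) ≡ 2/6 mod 7. 6⁻¹ ≡ 6 (mod 7), so λ ≡ 5.
  x = λ² - 3 - 2 = 25 - 5 ≡ 6; y = λ·(3 - 6) - 0 ≡ 6. → (6, 6)

(6, 6)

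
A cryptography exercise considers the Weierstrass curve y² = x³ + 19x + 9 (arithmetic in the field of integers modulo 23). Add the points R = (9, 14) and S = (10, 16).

(9, 14) + (10, 16). λ = (16 - 14)/(10 - 9) ≡ 2/1 mod 23. 1⁻¹ ≡ 1 (mod 23) since 1·1 = 1 ≡ 1, so λ ≡ 2.
  x = λ² - 9 - 10 = 4 - 19 ≡ 8; y = λ·(9 - 8) - 14 ≡ 11. → (8, 11)

(8, 11)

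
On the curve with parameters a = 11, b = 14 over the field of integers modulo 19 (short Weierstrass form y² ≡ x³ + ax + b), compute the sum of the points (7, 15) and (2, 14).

(7, 15) + (2, 14). λ = (14 - 15)/(2 - 7) ≡ 18/14 mod 19. 14⁻¹ ≡ 15 (mod 19), so λ ≡ 4.
  x = λ² - 7 - 2 = 16 - 9 ≡ 7; y = λ·(7 - 7) - 15 ≡ 4. → (7, 4)

(7, 4)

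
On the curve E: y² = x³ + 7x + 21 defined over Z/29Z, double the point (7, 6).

(21, 27)

tangent at (7, 6): λ = (3·7² + 7)/(2·6) ≡ 9/12. 12⁻¹ ≡ 17 (mod 29) since 12·17 = 204 ≡ 1, so λ ≡ 9·17 ≡ 8.
  x = λ² - 7 - 7 = 64 - 14 ≡ 21; y = λ·(7 - 21) - 6 ≡ 27. → (21, 27)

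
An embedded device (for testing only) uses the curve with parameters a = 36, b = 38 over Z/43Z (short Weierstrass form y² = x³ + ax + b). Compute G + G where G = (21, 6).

(26, 19)

tangent at (21, 6): λ = (3·21² + 36)/(2·6) ≡ 26/12. 12⁻¹ ≡ 18 (mod 43), so λ ≡ 26·18 ≡ 38.
  x = λ² - 21 - 21 = 1444 - 42 ≡ 26; y = λ·(21 - 26) - 6 ≡ 19. → (26, 19)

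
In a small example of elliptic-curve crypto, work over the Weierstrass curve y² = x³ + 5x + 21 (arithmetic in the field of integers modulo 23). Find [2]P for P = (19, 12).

(11, 21)

tangent at (19, 12): λ = (3·19² + 5)/(2·12) ≡ 7/1. 1⁻¹ ≡ 1 (mod 23), so λ ≡ 7·1 ≡ 7.
  x = λ² - 19 - 19 = 49 - 38 ≡ 11; y = λ·(19 - 11) - 12 ≡ 21. → (11, 21)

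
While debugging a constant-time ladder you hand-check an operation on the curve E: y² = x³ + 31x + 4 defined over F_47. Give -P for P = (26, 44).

(26, 3)

-(26, 44) = (26, -44 mod 47) = (26, 3).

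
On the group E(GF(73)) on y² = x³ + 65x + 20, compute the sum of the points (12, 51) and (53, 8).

(12, 51) + (53, 8). λ = (8 - 51)/(53 - 12) ≡ 30/41 mod 73. 41⁻¹ ≡ 57 (mod 73) since 41·57 = 2337 ≡ 1, so λ ≡ 31.
  x = λ² - 12 - 53 = 961 - 65 ≡ 20; y = λ·(12 - 20) - 51 ≡ 66. → (20, 66)

(20, 66)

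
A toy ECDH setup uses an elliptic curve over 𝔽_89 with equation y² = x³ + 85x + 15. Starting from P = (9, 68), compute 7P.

(62, 51)

Repeated addition: build up to 7P.
2P: tangent at (9, 68): λ = (3·9² + 85)/(2·68) ≡ 61/47. 47⁻¹ ≡ 36 (mod 89) since 47·36 = 1692 ≡ 1, so λ ≡ 61·36 ≡ 60.
  x = λ² - 9 - 9 = 3600 - 18 ≡ 22; y = λ·(9 - 22) - 68 ≡ 42. → (22, 42)
3P: (22, 42) + (9, 68). λ = (68 - 42)/(9 - 22) ≡ 26/76 mod 89. 76⁻¹ ≡ 41 (mod 89), so λ ≡ 87.
  x = λ² - 22 - 9 = 7569 - 31 ≡ 62; y = λ·(22 - 62) - 42 ≡ 38. → (62, 38)
4P: (62, 38) + (9, 68). λ = (68 - 38)/(9 - 62) ≡ 30/36 mod 89. 36⁻¹ ≡ 47 (mod 89) since 36·47 = 1692 ≡ 1, so λ ≡ 75.
  x = λ² - 62 - 9 = 5625 - 71 ≡ 36; y = λ·(62 - 36) - 38 ≡ 43. → (36, 43)
5P: (36, 43) + (9, 68). λ = (68 - 43)/(9 - 36) ≡ 25/62 mod 89. 62⁻¹ ≡ 56 (mod 89) since 62·56 = 3472 ≡ 1, so λ ≡ 65.
  x = λ² - 36 - 9 = 4225 - 45 ≡ 86; y = λ·(36 - 86) - 43 ≡ 0. → (86, 0)
6P: (86, 0) + (9, 68). λ = (68 - 0)/(9 - 86) ≡ 68/12 mod 89. 12⁻¹ ≡ 52 (mod 89) since 12·52 = 624 ≡ 1, so λ ≡ 65.
  x = λ² - 86 - 9 = 4225 - 95 ≡ 36; y = λ·(86 - 36) - 0 ≡ 46. → (36, 46)
7P: (36, 46) + (9, 68). λ = (68 - 46)/(9 - 36) ≡ 22/62 mod 89. 62⁻¹ ≡ 56 (mod 89) since 62·56 = 3472 ≡ 1, so λ ≡ 75.
  x = λ² - 36 - 9 = 5625 - 45 ≡ 62; y = λ·(36 - 62) - 46 ≡ 51. → (62, 51)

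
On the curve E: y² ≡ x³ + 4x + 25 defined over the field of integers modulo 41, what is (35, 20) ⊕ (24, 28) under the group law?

(35, 20) + (24, 28). λ = (28 - 20)/(24 - 35) ≡ 8/30 mod 41. 30⁻¹ ≡ 26 (mod 41), so λ ≡ 3.
  x = λ² - 35 - 24 = 9 - 59 ≡ 32; y = λ·(35 - 32) - 20 ≡ 30. → (32, 30)

(32, 30)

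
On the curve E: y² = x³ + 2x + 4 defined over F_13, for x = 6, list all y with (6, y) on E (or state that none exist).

x³ + 2x + 4 = 232 ≡ 11 (mod 13).
11 is a non-residue mod 13; no y exists.

none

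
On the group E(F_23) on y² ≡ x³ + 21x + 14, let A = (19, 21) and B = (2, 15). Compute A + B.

(3, 9)

(19, 21) + (2, 15). λ = (15 - 21)/(2 - 19) ≡ 17/6 mod 23. 6⁻¹ ≡ 4 (mod 23), so λ ≡ 22.
  x = λ² - 19 - 2 = 484 - 21 ≡ 3; y = λ·(19 - 3) - 21 ≡ 9. → (3, 9)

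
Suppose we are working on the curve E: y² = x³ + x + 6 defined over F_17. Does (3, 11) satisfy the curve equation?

yes

y² = 11² ≡ 2; x³ + 1x + 6 = 36 ≡ 2 (mod 17). 2 = 2.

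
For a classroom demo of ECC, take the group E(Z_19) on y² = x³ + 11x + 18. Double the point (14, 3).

tangent at (14, 3): λ = (3·14² + 11)/(2·3) ≡ 10/6. 6⁻¹ ≡ 16 (mod 19), so λ ≡ 10·16 ≡ 8.
  x = λ² - 14 - 14 = 64 - 28 ≡ 17; y = λ·(14 - 17) - 3 ≡ 11. → (17, 11)

(17, 11)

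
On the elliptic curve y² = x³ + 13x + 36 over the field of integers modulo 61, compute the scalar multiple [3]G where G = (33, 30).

(35, 42)

Repeated addition: build up to 3G.
2G: tangent at (33, 30): λ = (3·33² + 13)/(2·30) ≡ 47/60. 60⁻¹ ≡ 60 (mod 61) since 60·60 = 3600 ≡ 1, so λ ≡ 47·60 ≡ 14.
  x = λ² - 33 - 33 = 196 - 66 ≡ 8; y = λ·(33 - 8) - 30 ≡ 15. → (8, 15)
3G: (8, 15) + (33, 30). λ = (30 - 15)/(33 - 8) ≡ 15/25 mod 61. 25⁻¹ ≡ 22 (mod 61) since 25·22 = 550 ≡ 1, so λ ≡ 25.
  x = λ² - 8 - 33 = 625 - 41 ≡ 35; y = λ·(8 - 35) - 15 ≡ 42. → (35, 42)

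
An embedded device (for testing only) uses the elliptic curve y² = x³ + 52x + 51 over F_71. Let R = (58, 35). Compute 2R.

(36, 21)

tangent at (58, 35): λ = (3·58² + 52)/(2·35) ≡ 62/70. 70⁻¹ ≡ 70 (mod 71), so λ ≡ 62·70 ≡ 9.
  x = λ² - 58 - 58 = 81 - 116 ≡ 36; y = λ·(58 - 36) - 35 ≡ 21. → (36, 21)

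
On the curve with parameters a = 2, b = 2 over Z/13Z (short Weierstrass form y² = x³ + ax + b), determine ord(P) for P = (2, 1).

2P: tangent at (2, 1): λ = (3·2² + 2)/(2·1) ≡ 1/2. 2⁻¹ ≡ 7 (mod 13), so λ ≡ 1·7 ≡ 7.
  x = λ² - 2 - 2 = 49 - 4 ≡ 6; y = λ·(2 - 6) - 1 ≡ 10. → (6, 10)
3P: (6, 10) + (2, 1). λ = (1 - 10)/(2 - 6) ≡ 4/9 mod 13. 9⁻¹ ≡ 3 (mod 13), so λ ≡ 12.
  x = λ² - 6 - 2 = 144 - 8 ≡ 6; y = λ·(6 - 6) - 10 ≡ 3. → (6, 3)
4P: (6, 3) + (2, 1). λ = (1 - 3)/(2 - 6) ≡ 11/9 mod 13. 9⁻¹ ≡ 3 (mod 13), so λ ≡ 7.
  x = λ² - 6 - 2 = 49 - 8 ≡ 2; y = λ·(6 - 2) - 3 ≡ 12. → (2, 12)
5P: (2, 12) + (2, 1): same x and y₁ ≡ -y₂, so the sum is O.
5P = O, so the order is 5.

5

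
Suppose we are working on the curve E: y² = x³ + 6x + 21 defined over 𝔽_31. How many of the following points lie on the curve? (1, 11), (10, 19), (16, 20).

2

(1, 11): 11² ≡ 28, rhs ≡ 28 → on.
(10, 19): 19² ≡ 20, rhs ≡ 27 → off.
(16, 20): 20² ≡ 28, rhs ≡ 28 → on.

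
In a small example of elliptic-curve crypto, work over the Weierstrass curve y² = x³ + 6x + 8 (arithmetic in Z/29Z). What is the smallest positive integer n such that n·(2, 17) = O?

3

2P: tangent at (2, 17): λ = (3·2² + 6)/(2·17) ≡ 18/5. 5⁻¹ ≡ 6 (mod 29), so λ ≡ 18·6 ≡ 21.
  x = λ² - 2 - 2 = 441 - 4 ≡ 2; y = λ·(2 - 2) - 17 ≡ 12. → (2, 12)
3P: (2, 12) + (2, 17): same x and y₁ ≡ -y₂, so the sum is O.
3P = O, so the order is 3.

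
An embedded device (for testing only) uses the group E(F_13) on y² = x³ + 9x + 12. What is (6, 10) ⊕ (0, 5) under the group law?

(6, 10) + (0, 5). λ = (5 - 10)/(0 - 6) ≡ 8/7 mod 13. 7⁻¹ ≡ 2 (mod 13), so λ ≡ 3.
  x = λ² - 6 - 0 = 9 - 6 ≡ 3; y = λ·(6 - 3) - 10 ≡ 12. → (3, 12)

(3, 12)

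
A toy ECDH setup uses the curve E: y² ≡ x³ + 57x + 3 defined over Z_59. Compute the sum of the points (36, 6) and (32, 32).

(36, 6) + (32, 32). λ = (32 - 6)/(32 - 36) ≡ 26/55 mod 59. 55⁻¹ ≡ 44 (mod 59), so λ ≡ 23.
  x = λ² - 36 - 32 = 529 - 68 ≡ 48; y = λ·(36 - 48) - 6 ≡ 13. → (48, 13)

(48, 13)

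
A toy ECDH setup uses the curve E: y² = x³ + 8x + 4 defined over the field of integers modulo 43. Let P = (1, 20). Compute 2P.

tangent at (1, 20): λ = (3·1² + 8)/(2·20) ≡ 11/40. 40⁻¹ ≡ 14 (mod 43) since 40·14 = 560 ≡ 1, so λ ≡ 11·14 ≡ 25.
  x = λ² - 1 - 1 = 625 - 2 ≡ 21; y = λ·(1 - 21) - 20 ≡ 39. → (21, 39)

(21, 39)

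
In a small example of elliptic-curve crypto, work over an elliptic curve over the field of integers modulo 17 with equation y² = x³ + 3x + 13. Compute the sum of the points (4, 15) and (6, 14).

(4, 15) + (6, 14). λ = (14 - 15)/(6 - 4) ≡ 16/2 mod 17. 2⁻¹ ≡ 9 (mod 17), so λ ≡ 8.
  x = λ² - 4 - 6 = 64 - 10 ≡ 3; y = λ·(4 - 3) - 15 ≡ 10. → (3, 10)

(3, 10)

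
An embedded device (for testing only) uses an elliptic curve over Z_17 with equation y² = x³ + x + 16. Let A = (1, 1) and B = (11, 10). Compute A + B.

(7, 14)

(1, 1) + (11, 10). λ = (10 - 1)/(11 - 1) ≡ 9/10 mod 17. 10⁻¹ ≡ 12 (mod 17) since 10·12 = 120 ≡ 1, so λ ≡ 6.
  x = λ² - 1 - 11 = 36 - 12 ≡ 7; y = λ·(1 - 7) - 1 ≡ 14. → (7, 14)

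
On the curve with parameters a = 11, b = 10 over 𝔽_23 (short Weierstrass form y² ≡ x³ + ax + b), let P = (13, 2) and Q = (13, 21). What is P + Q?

O

The two points share x = 13 and their y-coordinates satisfy 2 + 21 ≡ 0 (mod 23), so they are inverses. Their sum is ∞.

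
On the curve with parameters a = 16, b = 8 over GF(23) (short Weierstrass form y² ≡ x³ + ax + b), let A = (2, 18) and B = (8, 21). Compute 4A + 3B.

(16, 6)

First 4A:
Double-and-add on 4 = (100)₂. Start with A = (2, 18) for the leading 1-bit.
double: tangent at (2, 18): λ = (3·2² + 16)/(2·18) ≡ 5/13. 13⁻¹ ≡ 16 (mod 23), so λ ≡ 5·16 ≡ 11.
  x = λ² - 2 - 2 = 121 - 4 ≡ 2; y = λ·(2 - 2) - 18 ≡ 5. → (2, 5)
double: tangent at (2, 5): λ = (3·2² + 16)/(2·5) ≡ 5/10. 10⁻¹ ≡ 7 (mod 23) since 10·7 = 70 ≡ 1, so λ ≡ 5·7 ≡ 12.
  x = λ² - 2 - 2 = 144 - 4 ≡ 2; y = λ·(2 - 2) - 5 ≡ 18. → (2, 18)
4A = (2, 18).
Next 3B:
Repeated addition: build up to 3B.
2B: tangent at (8, 21): λ = (3·8² + 16)/(2·21) ≡ 1/19. 19⁻¹ ≡ 17 (mod 23) since 19·17 = 323 ≡ 1, so λ ≡ 1·17 ≡ 17.
  x = λ² - 8 - 8 = 289 - 16 ≡ 20; y = λ·(8 - 20) - 21 ≡ 5. → (20, 5)
3B: (20, 5) + (8, 21). λ = (21 - 5)/(8 - 20) ≡ 16/11 mod 23. 11⁻¹ ≡ 21 (mod 23) since 11·21 = 231 ≡ 1, so λ ≡ 14.
  x = λ² - 20 - 8 = 196 - 28 ≡ 7; y = λ·(20 - 7) - 5 ≡ 16. → (7, 16)
3B = (7, 16).
Finally 4A + 3B:
(2, 18) + (7, 16). λ = (16 - 18)/(7 - 2) ≡ 21/5 mod 23. 5⁻¹ ≡ 14 (mod 23) since 5·14 = 70 ≡ 1, so λ ≡ 18.
  x = λ² - 2 - 7 = 324 - 9 ≡ 16; y = λ·(2 - 16) - 18 ≡ 6. → (16, 6)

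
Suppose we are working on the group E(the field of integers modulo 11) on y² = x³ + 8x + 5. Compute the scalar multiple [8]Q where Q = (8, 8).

(9, 5)

Repeated addition: build up to 8Q.
2Q: tangent at (8, 8): λ = (3·8² + 8)/(2·8) ≡ 2/5. 5⁻¹ ≡ 9 (mod 11) since 5·9 = 45 ≡ 1, so λ ≡ 2·9 ≡ 7.
  x = λ² - 8 - 8 = 49 - 16 ≡ 0; y = λ·(8 - 0) - 8 ≡ 4. → (0, 4)
3Q: (0, 4) + (8, 8). λ = (8 - 4)/(8 - 0) ≡ 4/8 mod 11. 8⁻¹ ≡ 7 (mod 11) since 8·7 = 56 ≡ 1, so λ ≡ 6.
  x = λ² - 0 - 8 = 36 - 8 ≡ 6; y = λ·(0 - 6) - 4 ≡ 4. → (6, 4)
4Q: (6, 4) + (8, 8). λ = (8 - 4)/(8 - 6) ≡ 4/2 mod 11. 2⁻¹ ≡ 6 (mod 11), so λ ≡ 2.
  x = λ² - 6 - 8 = 4 - 14 ≡ 1; y = λ·(6 - 1) - 4 ≡ 6. → (1, 6)
5Q: (1, 6) + (8, 8). λ = (8 - 6)/(8 - 1) ≡ 2/7 mod 11. 7⁻¹ ≡ 8 (mod 11), so λ ≡ 5.
  x = λ² - 1 - 8 = 25 - 9 ≡ 5; y = λ·(1 - 5) - 6 ≡ 7. → (5, 7)
6Q: (5, 7) + (8, 8). λ = (8 - 7)/(8 - 5) ≡ 1/3 mod 11. 3⁻¹ ≡ 4 (mod 11) since 3·4 = 12 ≡ 1, so λ ≡ 4.
  x = λ² - 5 - 8 = 16 - 13 ≡ 3; y = λ·(5 - 3) - 7 ≡ 1. → (3, 1)
7Q: (3, 1) + (8, 8). λ = (8 - 1)/(8 - 3) ≡ 7/5 mod 11. 5⁻¹ ≡ 9 (mod 11), so λ ≡ 8.
  x = λ² - 3 - 8 = 64 - 11 ≡ 9; y = λ·(3 - 9) - 1 ≡ 6. → (9, 6)
8Q: (9, 6) + (8, 8). λ = (8 - 6)/(8 - 9) ≡ 2/10 mod 11. 10⁻¹ ≡ 10 (mod 11), so λ ≡ 9.
  x = λ² - 9 - 8 = 81 - 17 ≡ 9; y = λ·(9 - 9) - 6 ≡ 5. → (9, 5)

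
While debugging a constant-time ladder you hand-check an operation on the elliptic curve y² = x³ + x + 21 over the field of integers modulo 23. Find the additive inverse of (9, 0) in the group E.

-(9, 0) = (9, -0 mod 23) = (9, 0).

(9, 0)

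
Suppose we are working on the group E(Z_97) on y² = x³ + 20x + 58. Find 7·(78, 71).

Write G = (78, 71).
Repeated addition: build up to 7G.
2G: tangent at (78, 71): λ = (3·78² + 20)/(2·71) ≡ 36/45. 45⁻¹ ≡ 69 (mod 97), so λ ≡ 36·69 ≡ 59.
  x = λ² - 78 - 78 = 3481 - 156 ≡ 27; y = λ·(78 - 27) - 71 ≡ 28. → (27, 28)
3G: (27, 28) + (78, 71). λ = (71 - 28)/(78 - 27) ≡ 43/51 mod 97. 51⁻¹ ≡ 78 (mod 97), so λ ≡ 56.
  x = λ² - 27 - 78 = 3136 - 105 ≡ 24; y = λ·(27 - 24) - 28 ≡ 43. → (24, 43)
4G: (24, 43) + (78, 71). λ = (71 - 43)/(78 - 24) ≡ 28/54 mod 97. 54⁻¹ ≡ 9 (mod 97) since 54·9 = 486 ≡ 1, so λ ≡ 58.
  x = λ² - 24 - 78 = 3364 - 102 ≡ 61; y = λ·(24 - 61) - 43 ≡ 42. → (61, 42)
5G: (61, 42) + (78, 71). λ = (71 - 42)/(78 - 61) ≡ 29/17 mod 97. 17⁻¹ ≡ 40 (mod 97) since 17·40 = 680 ≡ 1, so λ ≡ 93.
  x = λ² - 61 - 78 = 8649 - 139 ≡ 71; y = λ·(61 - 71) - 42 ≡ 95. → (71, 95)
6G: (71, 95) + (78, 71). λ = (71 - 95)/(78 - 71) ≡ 73/7 mod 97. 7⁻¹ ≡ 14 (mod 97) since 7·14 = 98 ≡ 1, so λ ≡ 52.
  x = λ² - 71 - 78 = 2704 - 149 ≡ 33; y = λ·(71 - 33) - 95 ≡ 38. → (33, 38)
7G: (33, 38) + (78, 71). λ = (71 - 38)/(78 - 33) ≡ 33/45 mod 97. 45⁻¹ ≡ 69 (mod 97), so λ ≡ 46.
  x = λ² - 33 - 78 = 2116 - 111 ≡ 65; y = λ·(33 - 65) - 38 ≡ 42. → (65, 42)

(65, 42)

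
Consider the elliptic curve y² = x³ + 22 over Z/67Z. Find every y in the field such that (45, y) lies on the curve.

x³ + 0x + 22 = 91147 ≡ 27 (mod 67).
27 is a non-residue mod 67; no y exists.

none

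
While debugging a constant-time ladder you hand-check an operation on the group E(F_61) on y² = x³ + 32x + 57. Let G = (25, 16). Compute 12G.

(14, 4)

Repeated addition: build up to 12G.
2G: tangent at (25, 16): λ = (3·25² + 32)/(2·16) ≡ 16/32. 32⁻¹ ≡ 21 (mod 61), so λ ≡ 16·21 ≡ 31.
  x = λ² - 25 - 25 = 961 - 50 ≡ 57; y = λ·(25 - 57) - 16 ≡ 29. → (57, 29)
3G: (57, 29) + (25, 16). λ = (16 - 29)/(25 - 57) ≡ 48/29 mod 61. 29⁻¹ ≡ 40 (mod 61), so λ ≡ 29.
  x = λ² - 57 - 25 = 841 - 82 ≡ 27; y = λ·(57 - 27) - 29 ≡ 48. → (27, 48)
4G: (27, 48) + (25, 16). λ = (16 - 48)/(25 - 27) ≡ 29/59 mod 61. 59⁻¹ ≡ 30 (mod 61), so λ ≡ 16.
  x = λ² - 27 - 25 = 256 - 52 ≡ 21; y = λ·(27 - 21) - 48 ≡ 48. → (21, 48)
5G: (21, 48) + (25, 16). λ = (16 - 48)/(25 - 21) ≡ 29/4 mod 61. 4⁻¹ ≡ 46 (mod 61) since 4·46 = 184 ≡ 1, so λ ≡ 53.
  x = λ² - 21 - 25 = 2809 - 46 ≡ 18; y = λ·(21 - 18) - 48 ≡ 50. → (18, 50)
6G: (18, 50) + (25, 16). λ = (16 - 50)/(25 - 18) ≡ 27/7 mod 61. 7⁻¹ ≡ 35 (mod 61) since 7·35 = 245 ≡ 1, so λ ≡ 30.
  x = λ² - 18 - 25 = 900 - 43 ≡ 3; y = λ·(18 - 3) - 50 ≡ 34. → (3, 34)
7G: (3, 34) + (25, 16). λ = (16 - 34)/(25 - 3) ≡ 43/22 mod 61. 22⁻¹ ≡ 25 (mod 61), so λ ≡ 38.
  x = λ² - 3 - 25 = 1444 - 28 ≡ 13; y = λ·(3 - 13) - 34 ≡ 13. → (13, 13)
8G: (13, 13) + (25, 16). λ = (16 - 13)/(25 - 13) ≡ 3/12 mod 61. 12⁻¹ ≡ 56 (mod 61), so λ ≡ 46.
  x = λ² - 13 - 25 = 2116 - 38 ≡ 4; y = λ·(13 - 4) - 13 ≡ 35. → (4, 35)
9G: (4, 35) + (25, 16). λ = (16 - 35)/(25 - 4) ≡ 42/21 mod 61. 21⁻¹ ≡ 32 (mod 61), so λ ≡ 2.
  x = λ² - 4 - 25 = 4 - 29 ≡ 36; y = λ·(4 - 36) - 35 ≡ 23. → (36, 23)
10G: (36, 23) + (25, 16). λ = (16 - 23)/(25 - 36) ≡ 54/50 mod 61. 50⁻¹ ≡ 11 (mod 61), so λ ≡ 45.
  x = λ² - 36 - 25 = 2025 - 61 ≡ 12; y = λ·(36 - 12) - 23 ≡ 20. → (12, 20)
11G: (12, 20) + (25, 16). λ = (16 - 20)/(25 - 12) ≡ 57/13 mod 61. 13⁻¹ ≡ 47 (mod 61), so λ ≡ 56.
  x = λ² - 12 - 25 = 3136 - 37 ≡ 49; y = λ·(12 - 49) - 20 ≡ 43. → (49, 43)
12G: (49, 43) + (25, 16). λ = (16 - 43)/(25 - 49) ≡ 34/37 mod 61. 37⁻¹ ≡ 33 (mod 61) since 37·33 = 1221 ≡ 1, so λ ≡ 24.
  x = λ² - 49 - 25 = 576 - 74 ≡ 14; y = λ·(49 - 14) - 43 ≡ 4. → (14, 4)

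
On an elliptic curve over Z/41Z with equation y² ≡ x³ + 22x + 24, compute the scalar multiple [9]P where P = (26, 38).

Double-and-add on 9 = (1001)₂. Start with P = (26, 38) for the leading 1-bit.
double: tangent at (26, 38): λ = (3·26² + 22)/(2·38) ≡ 0/35. 35⁻¹ ≡ 34 (mod 41), so λ ≡ 0·34 ≡ 0.
  x = λ² - 26 - 26 = 0 - 52 ≡ 30; y = λ·(26 - 30) - 38 ≡ 3. → (30, 3)
double: tangent at (30, 3): λ = (3·30² + 22)/(2·3) ≡ 16/6. 6⁻¹ ≡ 7 (mod 41), so λ ≡ 16·7 ≡ 30.
  x = λ² - 30 - 30 = 900 - 60 ≡ 20; y = λ·(30 - 20) - 3 ≡ 10. → (20, 10)
double: tangent at (20, 10): λ = (3·20² + 22)/(2·10) ≡ 33/20. 20⁻¹ ≡ 39 (mod 41) since 20·39 = 780 ≡ 1, so λ ≡ 33·39 ≡ 16.
  x = λ² - 20 - 20 = 256 - 40 ≡ 11; y = λ·(20 - 11) - 10 ≡ 11. → (11, 11)
add P: (11, 11) + (26, 38). λ = (38 - 11)/(26 - 11) ≡ 27/15 mod 41. 15⁻¹ ≡ 11 (mod 41) since 15·11 = 165 ≡ 1, so λ ≡ 10.
  x = λ² - 11 - 26 = 100 - 37 ≡ 22; y = λ·(11 - 22) - 11 ≡ 2. → (22, 2)

(22, 2)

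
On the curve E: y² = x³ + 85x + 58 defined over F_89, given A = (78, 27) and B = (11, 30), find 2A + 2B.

First 2A:
Repeated addition: build up to 2A.
2A: tangent at (78, 27): λ = (3·78² + 85)/(2·27) ≡ 3/54. 54⁻¹ ≡ 61 (mod 89) since 54·61 = 3294 ≡ 1, so λ ≡ 3·61 ≡ 5.
  x = λ² - 78 - 78 = 25 - 156 ≡ 47; y = λ·(78 - 47) - 27 ≡ 39. → (47, 39)
2A = (47, 39).
Next 2B:
Repeated addition: build up to 2B.
2B: tangent at (11, 30): λ = (3·11² + 85)/(2·30) ≡ 3/60. 60⁻¹ ≡ 46 (mod 89) since 60·46 = 2760 ≡ 1, so λ ≡ 3·46 ≡ 49.
  x = λ² - 11 - 11 = 2401 - 22 ≡ 65; y = λ·(11 - 65) - 30 ≡ 83. → (65, 83)
2B = (65, 83).
Finally 2A + 2B:
(47, 39) + (65, 83). λ = (83 - 39)/(65 - 47) ≡ 44/18 mod 89. 18⁻¹ ≡ 5 (mod 89) since 18·5 = 90 ≡ 1, so λ ≡ 42.
  x = λ² - 47 - 65 = 1764 - 112 ≡ 50; y = λ·(47 - 50) - 39 ≡ 13. → (50, 13)

(50, 13)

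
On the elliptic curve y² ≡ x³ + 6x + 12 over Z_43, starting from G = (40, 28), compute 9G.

Repeated addition: build up to 9G.
2G: tangent at (40, 28): λ = (3·40² + 6)/(2·28) ≡ 33/13. 13⁻¹ ≡ 10 (mod 43) since 13·10 = 130 ≡ 1, so λ ≡ 33·10 ≡ 29.
  x = λ² - 40 - 40 = 841 - 80 ≡ 30; y = λ·(40 - 30) - 28 ≡ 4. → (30, 4)
3G: (30, 4) + (40, 28). λ = (28 - 4)/(40 - 30) ≡ 24/10 mod 43. 10⁻¹ ≡ 13 (mod 43), so λ ≡ 11.
  x = λ² - 30 - 40 = 121 - 70 ≡ 8; y = λ·(30 - 8) - 4 ≡ 23. → (8, 23)
4G: (8, 23) + (40, 28). λ = (28 - 23)/(40 - 8) ≡ 5/32 mod 43. 32⁻¹ ≡ 39 (mod 43), so λ ≡ 23.
  x = λ² - 8 - 40 = 529 - 48 ≡ 8; y = λ·(8 - 8) - 23 ≡ 20. → (8, 20)
5G: (8, 20) + (40, 28). λ = (28 - 20)/(40 - 8) ≡ 8/32 mod 43. 32⁻¹ ≡ 39 (mod 43), so λ ≡ 11.
  x = λ² - 8 - 40 = 121 - 48 ≡ 30; y = λ·(8 - 30) - 20 ≡ 39. → (30, 39)
6G: (30, 39) + (40, 28). λ = (28 - 39)/(40 - 30) ≡ 32/10 mod 43. 10⁻¹ ≡ 13 (mod 43) since 10·13 = 130 ≡ 1, so λ ≡ 29.
  x = λ² - 30 - 40 = 841 - 70 ≡ 40; y = λ·(30 - 40) - 39 ≡ 15. → (40, 15)
7G: (40, 15) + (40, 28): same x and y₁ ≡ -y₂, so the sum is O.
8G: O + (40, 28) = (40, 28) (identity).
9G: tangent at (40, 28): λ = (3·40² + 6)/(2·28) ≡ 33/13. 13⁻¹ ≡ 10 (mod 43), so λ ≡ 33·10 ≡ 29.
  x = λ² - 40 - 40 = 841 - 80 ≡ 30; y = λ·(40 - 30) - 28 ≡ 4. → (30, 4)

(30, 4)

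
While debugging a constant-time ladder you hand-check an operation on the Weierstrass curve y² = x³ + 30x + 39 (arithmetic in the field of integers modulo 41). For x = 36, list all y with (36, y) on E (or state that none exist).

16, 25

x³ + 30x + 39 = 47775 ≡ 10 (mod 41).
Square roots of 10 mod 41: 16 and 25 (since 16² = 256 ≡ 10).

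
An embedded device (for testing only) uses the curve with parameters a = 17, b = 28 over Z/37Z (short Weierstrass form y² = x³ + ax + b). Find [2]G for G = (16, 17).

(8, 11)

tangent at (16, 17): λ = (3·16² + 17)/(2·17) ≡ 8/34. 34⁻¹ ≡ 12 (mod 37), so λ ≡ 8·12 ≡ 22.
  x = λ² - 16 - 16 = 484 - 32 ≡ 8; y = λ·(16 - 8) - 17 ≡ 11. → (8, 11)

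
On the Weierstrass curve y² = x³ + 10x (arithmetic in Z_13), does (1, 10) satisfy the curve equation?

y² = 10² ≡ 9; x³ + 10x + 0 = 11 ≡ 11 (mod 13). 9 ≠ 11.

no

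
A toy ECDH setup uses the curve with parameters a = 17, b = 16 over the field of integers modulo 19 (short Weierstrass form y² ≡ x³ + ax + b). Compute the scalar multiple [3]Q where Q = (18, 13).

Repeated addition: build up to 3Q.
2Q: tangent at (18, 13): λ = (3·18² + 17)/(2·13) ≡ 1/7. 7⁻¹ ≡ 11 (mod 19), so λ ≡ 1·11 ≡ 11.
  x = λ² - 18 - 18 = 121 - 36 ≡ 9; y = λ·(18 - 9) - 13 ≡ 10. → (9, 10)
3Q: (9, 10) + (18, 13). λ = (13 - 10)/(18 - 9) ≡ 3/9 mod 19. 9⁻¹ ≡ 17 (mod 19), so λ ≡ 13.
  x = λ² - 9 - 18 = 169 - 27 ≡ 9; y = λ·(9 - 9) - 10 ≡ 9. → (9, 9)

(9, 9)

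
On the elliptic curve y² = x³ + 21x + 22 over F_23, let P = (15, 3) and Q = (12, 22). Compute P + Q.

(8, 14)

(15, 3) + (12, 22). λ = (22 - 3)/(12 - 15) ≡ 19/20 mod 23. 20⁻¹ ≡ 15 (mod 23) since 20·15 = 300 ≡ 1, so λ ≡ 9.
  x = λ² - 15 - 12 = 81 - 27 ≡ 8; y = λ·(15 - 8) - 3 ≡ 14. → (8, 14)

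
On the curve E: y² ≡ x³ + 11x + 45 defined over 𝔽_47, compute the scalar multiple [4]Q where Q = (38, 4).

(44, 19)

Repeated addition: build up to 4Q.
2Q: tangent at (38, 4): λ = (3·38² + 11)/(2·4) ≡ 19/8. 8⁻¹ ≡ 6 (mod 47), so λ ≡ 19·6 ≡ 20.
  x = λ² - 38 - 38 = 400 - 76 ≡ 42; y = λ·(38 - 42) - 4 ≡ 10. → (42, 10)
3Q: (42, 10) + (38, 4). λ = (4 - 10)/(38 - 42) ≡ 41/43 mod 47. 43⁻¹ ≡ 35 (mod 47), so λ ≡ 25.
  x = λ² - 42 - 38 = 625 - 80 ≡ 28; y = λ·(42 - 28) - 10 ≡ 11. → (28, 11)
4Q: (28, 11) + (38, 4). λ = (4 - 11)/(38 - 28) ≡ 40/10 mod 47. 10⁻¹ ≡ 33 (mod 47) since 10·33 = 330 ≡ 1, so λ ≡ 4.
  x = λ² - 28 - 38 = 16 - 66 ≡ 44; y = λ·(28 - 44) - 11 ≡ 19. → (44, 19)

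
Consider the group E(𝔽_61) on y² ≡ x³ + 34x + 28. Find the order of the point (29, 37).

7

2P: tangent at (29, 37): λ = (3·29² + 34)/(2·37) ≡ 56/13. 13⁻¹ ≡ 47 (mod 61) since 13·47 = 611 ≡ 1, so λ ≡ 56·47 ≡ 9.
  x = λ² - 29 - 29 = 81 - 58 ≡ 23; y = λ·(29 - 23) - 37 ≡ 17. → (23, 17)
3P: (23, 17) + (29, 37). λ = (37 - 17)/(29 - 23) ≡ 20/6 mod 61. 6⁻¹ ≡ 51 (mod 61) since 6·51 = 306 ≡ 1, so λ ≡ 44.
  x = λ² - 23 - 29 = 1936 - 52 ≡ 54; y = λ·(23 - 54) - 17 ≡ 22. → (54, 22)
4P: (54, 22) + (29, 37). λ = (37 - 22)/(29 - 54) ≡ 15/36 mod 61. 36⁻¹ ≡ 39 (mod 61) since 36·39 = 1404 ≡ 1, so λ ≡ 36.
  x = λ² - 54 - 29 = 1296 - 83 ≡ 54; y = λ·(54 - 54) - 22 ≡ 39. → (54, 39)
5P: (54, 39) + (29, 37). λ = (37 - 39)/(29 - 54) ≡ 59/36 mod 61. 36⁻¹ ≡ 39 (mod 61), so λ ≡ 44.
  x = λ² - 54 - 29 = 1936 - 83 ≡ 23; y = λ·(54 - 23) - 39 ≡ 44. → (23, 44)
6P: (23, 44) + (29, 37). λ = (37 - 44)/(29 - 23) ≡ 54/6 mod 61. 6⁻¹ ≡ 51 (mod 61), so λ ≡ 9.
  x = λ² - 23 - 29 = 81 - 52 ≡ 29; y = λ·(23 - 29) - 44 ≡ 24. → (29, 24)
7P: (29, 24) + (29, 37): same x and y₁ ≡ -y₂, so the sum is the point at infinity.
7P = the point at infinity, so the order is 7.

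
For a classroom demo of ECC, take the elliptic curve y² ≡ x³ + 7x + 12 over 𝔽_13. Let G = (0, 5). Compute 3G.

Repeated addition: build up to 3G.
2G: tangent at (0, 5): λ = (3·0² + 7)/(2·5) ≡ 7/10. 10⁻¹ ≡ 4 (mod 13) since 10·4 = 40 ≡ 1, so λ ≡ 7·4 ≡ 2.
  x = λ² - 0 - 0 = 4 - 0 ≡ 4; y = λ·(0 - 4) - 5 ≡ 0. → (4, 0)
3G: (4, 0) + (0, 5). λ = (5 - 0)/(0 - 4) ≡ 5/9 mod 13. 9⁻¹ ≡ 3 (mod 13) since 9·3 = 27 ≡ 1, so λ ≡ 2.
  x = λ² - 4 - 0 = 4 - 4 ≡ 0; y = λ·(4 - 0) - 0 ≡ 8. → (0, 8)

(0, 8)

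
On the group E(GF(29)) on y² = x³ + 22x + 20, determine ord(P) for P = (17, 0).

2P: (17, 0) + (17, 0): same x and y₁ ≡ -y₂, so the sum is ∞.
2P = ∞, so the order is 2.

2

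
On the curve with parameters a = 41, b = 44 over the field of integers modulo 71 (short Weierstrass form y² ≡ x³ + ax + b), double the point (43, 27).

tangent at (43, 27): λ = (3·43² + 41)/(2·27) ≡ 50/54. 54⁻¹ ≡ 25 (mod 71), so λ ≡ 50·25 ≡ 43.
  x = λ² - 43 - 43 = 1849 - 86 ≡ 59; y = λ·(43 - 59) - 27 ≡ 66. → (59, 66)

(59, 66)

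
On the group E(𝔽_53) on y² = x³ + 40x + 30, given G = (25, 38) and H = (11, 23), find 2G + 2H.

First 2G:
Repeated addition: build up to 2G.
2G: tangent at (25, 38): λ = (3·25² + 40)/(2·38) ≡ 7/23. 23⁻¹ ≡ 30 (mod 53), so λ ≡ 7·30 ≡ 51.
  x = λ² - 25 - 25 = 2601 - 50 ≡ 7; y = λ·(25 - 7) - 38 ≡ 32. → (7, 32)
2G = (7, 32).
Next 2H:
Repeated addition: build up to 2H.
2H: tangent at (11, 23): λ = (3·11² + 40)/(2·23) ≡ 32/46. 46⁻¹ ≡ 15 (mod 53), so λ ≡ 32·15 ≡ 3.
  x = λ² - 11 - 11 = 9 - 22 ≡ 40; y = λ·(11 - 40) - 23 ≡ 49. → (40, 49)
2H = (40, 49).
Finally 2G + 2H:
(7, 32) + (40, 49). λ = (49 - 32)/(40 - 7) ≡ 17/33 mod 53. 33⁻¹ ≡ 45 (mod 53), so λ ≡ 23.
  x = λ² - 7 - 40 = 529 - 47 ≡ 5; y = λ·(7 - 5) - 32 ≡ 14. → (5, 14)

(5, 14)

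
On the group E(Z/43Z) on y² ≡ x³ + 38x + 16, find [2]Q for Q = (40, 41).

tangent at (40, 41): λ = (3·40² + 38)/(2·41) ≡ 22/39. 39⁻¹ ≡ 32 (mod 43), so λ ≡ 22·32 ≡ 16.
  x = λ² - 40 - 40 = 256 - 80 ≡ 4; y = λ·(40 - 4) - 41 ≡ 19. → (4, 19)

(4, 19)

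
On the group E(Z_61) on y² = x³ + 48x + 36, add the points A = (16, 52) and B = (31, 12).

(55, 52)

(16, 52) + (31, 12). λ = (12 - 52)/(31 - 16) ≡ 21/15 mod 61. 15⁻¹ ≡ 57 (mod 61), so λ ≡ 38.
  x = λ² - 16 - 31 = 1444 - 47 ≡ 55; y = λ·(16 - 55) - 52 ≡ 52. → (55, 52)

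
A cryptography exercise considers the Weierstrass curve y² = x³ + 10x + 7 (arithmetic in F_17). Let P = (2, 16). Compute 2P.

(15, 8)

tangent at (2, 16): λ = (3·2² + 10)/(2·16) ≡ 5/15. 15⁻¹ ≡ 8 (mod 17), so λ ≡ 5·8 ≡ 6.
  x = λ² - 2 - 2 = 36 - 4 ≡ 15; y = λ·(2 - 15) - 16 ≡ 8. → (15, 8)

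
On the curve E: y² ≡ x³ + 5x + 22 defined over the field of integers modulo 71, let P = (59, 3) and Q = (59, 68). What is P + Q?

O

The two points share x = 59 and their y-coordinates satisfy 3 + 68 ≡ 0 (mod 71), so they are inverses. Their sum is ∞.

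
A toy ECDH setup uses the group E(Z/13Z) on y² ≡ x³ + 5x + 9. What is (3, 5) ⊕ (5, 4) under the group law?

(3, 5) + (5, 4). λ = (4 - 5)/(5 - 3) ≡ 12/2 mod 13. 2⁻¹ ≡ 7 (mod 13), so λ ≡ 6.
  x = λ² - 3 - 5 = 36 - 8 ≡ 2; y = λ·(3 - 2) - 5 ≡ 1. → (2, 1)

(2, 1)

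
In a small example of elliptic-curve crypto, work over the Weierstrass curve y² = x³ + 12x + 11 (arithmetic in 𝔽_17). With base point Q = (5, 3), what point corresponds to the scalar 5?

(12, 8)

Repeated addition: build up to 5Q.
2Q: tangent at (5, 3): λ = (3·5² + 12)/(2·3) ≡ 2/6. 6⁻¹ ≡ 3 (mod 17), so λ ≡ 2·3 ≡ 6.
  x = λ² - 5 - 5 = 36 - 10 ≡ 9; y = λ·(5 - 9) - 3 ≡ 7. → (9, 7)
3Q: (9, 7) + (5, 3). λ = (3 - 7)/(5 - 9) ≡ 13/13 mod 17. 13⁻¹ ≡ 4 (mod 17), so λ ≡ 1.
  x = λ² - 9 - 5 = 1 - 14 ≡ 4; y = λ·(9 - 4) - 7 ≡ 15. → (4, 15)
4Q: (4, 15) + (5, 3). λ = (3 - 15)/(5 - 4) ≡ 5/1 mod 17. 1⁻¹ ≡ 1 (mod 17) since 1·1 = 1 ≡ 1, so λ ≡ 5.
  x = λ² - 4 - 5 = 25 - 9 ≡ 16; y = λ·(4 - 16) - 15 ≡ 10. → (16, 10)
5Q: (16, 10) + (5, 3). λ = (3 - 10)/(5 - 16) ≡ 10/6 mod 17. 6⁻¹ ≡ 3 (mod 17) since 6·3 = 18 ≡ 1, so λ ≡ 13.
  x = λ² - 16 - 5 = 169 - 21 ≡ 12; y = λ·(16 - 12) - 10 ≡ 8. → (12, 8)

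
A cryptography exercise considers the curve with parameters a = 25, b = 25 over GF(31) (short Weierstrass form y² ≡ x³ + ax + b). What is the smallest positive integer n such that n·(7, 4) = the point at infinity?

2P: tangent at (7, 4): λ = (3·7² + 25)/(2·4) ≡ 17/8. 8⁻¹ ≡ 4 (mod 31) since 8·4 = 32 ≡ 1, so λ ≡ 17·4 ≡ 6.
  x = λ² - 7 - 7 = 36 - 14 ≡ 22; y = λ·(7 - 22) - 4 ≡ 30. → (22, 30)
3P: (22, 30) + (7, 4). λ = (4 - 30)/(7 - 22) ≡ 5/16 mod 31. 16⁻¹ ≡ 2 (mod 31), so λ ≡ 10.
  x = λ² - 22 - 7 = 100 - 29 ≡ 9; y = λ·(22 - 9) - 30 ≡ 7. → (9, 7)
4P: (9, 7) + (7, 4). λ = (4 - 7)/(7 - 9) ≡ 28/29 mod 31. 29⁻¹ ≡ 15 (mod 31), so λ ≡ 17.
  x = λ² - 9 - 7 = 289 - 16 ≡ 25; y = λ·(9 - 25) - 7 ≡ 0. → (25, 0)
5P: (25, 0) + (7, 4). λ = (4 - 0)/(7 - 25) ≡ 4/13 mod 31. 13⁻¹ ≡ 12 (mod 31), so λ ≡ 17.
  x = λ² - 25 - 7 = 289 - 32 ≡ 9; y = λ·(25 - 9) - 0 ≡ 24. → (9, 24)
6P: (9, 24) + (7, 4). λ = (4 - 24)/(7 - 9) ≡ 11/29 mod 31. 29⁻¹ ≡ 15 (mod 31) since 29·15 = 435 ≡ 1, so λ ≡ 10.
  x = λ² - 9 - 7 = 100 - 16 ≡ 22; y = λ·(9 - 22) - 24 ≡ 1. → (22, 1)
7P: (22, 1) + (7, 4). λ = (4 - 1)/(7 - 22) ≡ 3/16 mod 31. 16⁻¹ ≡ 2 (mod 31) since 16·2 = 32 ≡ 1, so λ ≡ 6.
  x = λ² - 22 - 7 = 36 - 29 ≡ 7; y = λ·(22 - 7) - 1 ≡ 27. → (7, 27)
8P: (7, 27) + (7, 4): same x and y₁ ≡ -y₂, so the sum is the point at infinity.
8P = the point at infinity, so the order is 8.

8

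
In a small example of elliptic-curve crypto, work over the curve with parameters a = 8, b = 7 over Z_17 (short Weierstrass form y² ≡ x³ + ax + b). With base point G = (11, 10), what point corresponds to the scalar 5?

(7, 7)

Repeated addition: build up to 5G.
2G: tangent at (11, 10): λ = (3·11² + 8)/(2·10) ≡ 14/3. 3⁻¹ ≡ 6 (mod 17), so λ ≡ 14·6 ≡ 16.
  x = λ² - 11 - 11 = 256 - 22 ≡ 13; y = λ·(11 - 13) - 10 ≡ 9. → (13, 9)
3G: (13, 9) + (11, 10). λ = (10 - 9)/(11 - 13) ≡ 1/15 mod 17. 15⁻¹ ≡ 8 (mod 17) since 15·8 = 120 ≡ 1, so λ ≡ 8.
  x = λ² - 13 - 11 = 64 - 24 ≡ 6; y = λ·(13 - 6) - 9 ≡ 13. → (6, 13)
4G: (6, 13) + (11, 10). λ = (10 - 13)/(11 - 6) ≡ 14/5 mod 17. 5⁻¹ ≡ 7 (mod 17), so λ ≡ 13.
  x = λ² - 6 - 11 = 169 - 17 ≡ 16; y = λ·(6 - 16) - 13 ≡ 10. → (16, 10)
5G: (16, 10) + (11, 10). λ = (10 - 10)/(11 - 16) ≡ 0/12 mod 17. 12⁻¹ ≡ 10 (mod 17), so λ ≡ 0.
  x = λ² - 16 - 11 = 0 - 27 ≡ 7; y = λ·(16 - 7) - 10 ≡ 7. → (7, 7)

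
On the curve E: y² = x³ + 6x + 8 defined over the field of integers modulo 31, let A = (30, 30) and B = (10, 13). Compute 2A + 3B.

(30, 30)

First 2A:
Repeated addition: build up to 2A.
2A: tangent at (30, 30): λ = (3·30² + 6)/(2·30) ≡ 9/29. 29⁻¹ ≡ 15 (mod 31) since 29·15 = 435 ≡ 1, so λ ≡ 9·15 ≡ 11.
  x = λ² - 30 - 30 = 121 - 60 ≡ 30; y = λ·(30 - 30) - 30 ≡ 1. → (30, 1)
2A = (30, 1).
Next 3B:
Repeated addition: build up to 3B.
2B: tangent at (10, 13): λ = (3·10² + 6)/(2·13) ≡ 27/26. 26⁻¹ ≡ 6 (mod 31), so λ ≡ 27·6 ≡ 7.
  x = λ² - 10 - 10 = 49 - 20 ≡ 29; y = λ·(10 - 29) - 13 ≡ 9. → (29, 9)
3B: (29, 9) + (10, 13). λ = (13 - 9)/(10 - 29) ≡ 4/12 mod 31. 12⁻¹ ≡ 13 (mod 31), so λ ≡ 21.
  x = λ² - 29 - 10 = 441 - 39 ≡ 30; y = λ·(29 - 30) - 9 ≡ 1. → (30, 1)
3B = (30, 1).
Finally 2A + 3B:
tangent at (30, 1): λ = (3·30² + 6)/(2·1) ≡ 9/2. 2⁻¹ ≡ 16 (mod 31), so λ ≡ 9·16 ≡ 20.
  x = λ² - 30 - 30 = 400 - 60 ≡ 30; y = λ·(30 - 30) - 1 ≡ 30. → (30, 30)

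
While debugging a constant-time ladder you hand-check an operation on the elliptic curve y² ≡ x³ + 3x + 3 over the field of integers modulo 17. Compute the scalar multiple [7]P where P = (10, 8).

(10, 8)

Repeated addition: build up to 7P.
2P: tangent at (10, 8): λ = (3·10² + 3)/(2·8) ≡ 14/16. 16⁻¹ ≡ 16 (mod 17), so λ ≡ 14·16 ≡ 3.
  x = λ² - 10 - 10 = 9 - 20 ≡ 6; y = λ·(10 - 6) - 8 ≡ 4. → (6, 4)
3P: (6, 4) + (10, 8). λ = (8 - 4)/(10 - 6) ≡ 4/4 mod 17. 4⁻¹ ≡ 13 (mod 17) since 4·13 = 52 ≡ 1, so λ ≡ 1.
  x = λ² - 6 - 10 = 1 - 16 ≡ 2; y = λ·(6 - 2) - 4 ≡ 0. → (2, 0)
4P: (2, 0) + (10, 8). λ = (8 - 0)/(10 - 2) ≡ 8/8 mod 17. 8⁻¹ ≡ 15 (mod 17), so λ ≡ 1.
  x = λ² - 2 - 10 = 1 - 12 ≡ 6; y = λ·(2 - 6) - 0 ≡ 13. → (6, 13)
5P: (6, 13) + (10, 8). λ = (8 - 13)/(10 - 6) ≡ 12/4 mod 17. 4⁻¹ ≡ 13 (mod 17), so λ ≡ 3.
  x = λ² - 6 - 10 = 9 - 16 ≡ 10; y = λ·(6 - 10) - 13 ≡ 9. → (10, 9)
6P: (10, 9) + (10, 8): same x and y₁ ≡ -y₂, so the sum is 𝒪.
7P: 𝒪 + (10, 8) = (10, 8) (identity).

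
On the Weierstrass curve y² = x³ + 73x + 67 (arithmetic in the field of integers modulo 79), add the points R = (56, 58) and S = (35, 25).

(56, 58) + (35, 25). λ = (25 - 58)/(35 - 56) ≡ 46/58 mod 79. 58⁻¹ ≡ 15 (mod 79) since 58·15 = 870 ≡ 1, so λ ≡ 58.
  x = λ² - 56 - 35 = 3364 - 91 ≡ 34; y = λ·(56 - 34) - 58 ≡ 33. → (34, 33)

(34, 33)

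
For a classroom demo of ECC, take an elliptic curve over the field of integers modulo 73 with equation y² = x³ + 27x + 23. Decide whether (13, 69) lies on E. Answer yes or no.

y² = 69² ≡ 16; x³ + 27x + 23 = 2571 ≡ 16 (mod 73). 16 = 16.

yes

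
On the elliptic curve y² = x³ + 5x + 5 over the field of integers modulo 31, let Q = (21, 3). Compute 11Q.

Double-and-add on 11 = (1011)₂. Start with Q = (21, 3) for the leading 1-bit.
double: tangent at (21, 3): λ = (3·21² + 5)/(2·3) ≡ 26/6. 6⁻¹ ≡ 26 (mod 31) since 6·26 = 156 ≡ 1, so λ ≡ 26·26 ≡ 25.
  x = λ² - 21 - 21 = 625 - 42 ≡ 25; y = λ·(21 - 25) - 3 ≡ 21. → (25, 21)
double: tangent at (25, 21): λ = (3·25² + 5)/(2·21) ≡ 20/11. 11⁻¹ ≡ 17 (mod 31) since 11·17 = 187 ≡ 1, so λ ≡ 20·17 ≡ 30.
  x = λ² - 25 - 25 = 900 - 50 ≡ 13; y = λ·(25 - 13) - 21 ≡ 29. → (13, 29)
add Q: (13, 29) + (21, 3). λ = (3 - 29)/(21 - 13) ≡ 5/8 mod 31. 8⁻¹ ≡ 4 (mod 31) since 8·4 = 32 ≡ 1, so λ ≡ 20.
  x = λ² - 13 - 21 = 400 - 34 ≡ 25; y = λ·(13 - 25) - 29 ≡ 10. → (25, 10)
double: tangent at (25, 10): λ = (3·25² + 5)/(2·10) ≡ 20/20. 20⁻¹ ≡ 14 (mod 31), so λ ≡ 20·14 ≡ 1.
  x = λ² - 25 - 25 = 1 - 50 ≡ 13; y = λ·(25 - 13) - 10 ≡ 2. → (13, 2)
add Q: (13, 2) + (21, 3). λ = (3 - 2)/(21 - 13) ≡ 1/8 mod 31. 8⁻¹ ≡ 4 (mod 31), so λ ≡ 4.
  x = λ² - 13 - 21 = 16 - 34 ≡ 13; y = λ·(13 - 13) - 2 ≡ 29. → (13, 29)

(13, 29)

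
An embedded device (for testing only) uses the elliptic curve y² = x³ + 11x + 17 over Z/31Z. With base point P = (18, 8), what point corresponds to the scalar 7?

Double-and-add on 7 = (111)₂. Start with P = (18, 8) for the leading 1-bit.
double: tangent at (18, 8): λ = (3·18² + 11)/(2·8) ≡ 22/16. 16⁻¹ ≡ 2 (mod 31) since 16·2 = 32 ≡ 1, so λ ≡ 22·2 ≡ 13.
  x = λ² - 18 - 18 = 169 - 36 ≡ 9; y = λ·(18 - 9) - 8 ≡ 16. → (9, 16)
add P: (9, 16) + (18, 8). λ = (8 - 16)/(18 - 9) ≡ 23/9 mod 31. 9⁻¹ ≡ 7 (mod 31), so λ ≡ 6.
  x = λ² - 9 - 18 = 36 - 27 ≡ 9; y = λ·(9 - 9) - 16 ≡ 15. → (9, 15)
double: tangent at (9, 15): λ = (3·9² + 11)/(2·15) ≡ 6/30. 30⁻¹ ≡ 30 (mod 31), so λ ≡ 6·30 ≡ 25.
  x = λ² - 9 - 9 = 625 - 18 ≡ 18; y = λ·(9 - 18) - 15 ≡ 8. → (18, 8)
add P: tangent at (18, 8): λ = (3·18² + 11)/(2·8) ≡ 22/16. 16⁻¹ ≡ 2 (mod 31) since 16·2 = 32 ≡ 1, so λ ≡ 22·2 ≡ 13.
  x = λ² - 18 - 18 = 169 - 36 ≡ 9; y = λ·(18 - 9) - 8 ≡ 16. → (9, 16)

(9, 16)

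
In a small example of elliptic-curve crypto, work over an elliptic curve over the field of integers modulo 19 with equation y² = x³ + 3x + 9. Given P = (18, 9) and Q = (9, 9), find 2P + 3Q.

(5, 15)

First 2P:
Repeated addition: build up to 2P.
2P: tangent at (18, 9): λ = (3·18² + 3)/(2·9) ≡ 6/18. 18⁻¹ ≡ 18 (mod 19), so λ ≡ 6·18 ≡ 13.
  x = λ² - 18 - 18 = 169 - 36 ≡ 0; y = λ·(18 - 0) - 9 ≡ 16. → (0, 16)
2P = (0, 16).
Next 3Q:
Repeated addition: build up to 3Q.
2Q: tangent at (9, 9): λ = (3·9² + 3)/(2·9) ≡ 18/18. 18⁻¹ ≡ 18 (mod 19), so λ ≡ 18·18 ≡ 1.
  x = λ² - 9 - 9 = 1 - 18 ≡ 2; y = λ·(9 - 2) - 9 ≡ 17. → (2, 17)
3Q: (2, 17) + (9, 9). λ = (9 - 17)/(9 - 2) ≡ 11/7 mod 19. 7⁻¹ ≡ 11 (mod 19) since 7·11 = 77 ≡ 1, so λ ≡ 7.
  x = λ² - 2 - 9 = 49 - 11 ≡ 0; y = λ·(2 - 0) - 17 ≡ 16. → (0, 16)
3Q = (0, 16).
Finally 2P + 3Q:
tangent at (0, 16): λ = (3·0² + 3)/(2·16) ≡ 3/13. 13⁻¹ ≡ 3 (mod 19), so λ ≡ 3·3 ≡ 9.
  x = λ² - 0 - 0 = 81 - 0 ≡ 5; y = λ·(0 - 5) - 16 ≡ 15. → (5, 15)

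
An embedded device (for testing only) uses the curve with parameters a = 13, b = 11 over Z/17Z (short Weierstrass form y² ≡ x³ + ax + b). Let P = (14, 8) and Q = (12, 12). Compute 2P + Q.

First 2P:
Repeated addition: build up to 2P.
2P: tangent at (14, 8): λ = (3·14² + 13)/(2·8) ≡ 6/16. 16⁻¹ ≡ 16 (mod 17), so λ ≡ 6·16 ≡ 11.
  x = λ² - 14 - 14 = 121 - 28 ≡ 8; y = λ·(14 - 8) - 8 ≡ 7. → (8, 7)
2P = (8, 7).
Finally 2P + Q:
(8, 7) + (12, 12). λ = (12 - 7)/(12 - 8) ≡ 5/4 mod 17. 4⁻¹ ≡ 13 (mod 17), so λ ≡ 14.
  x = λ² - 8 - 12 = 196 - 20 ≡ 6; y = λ·(8 - 6) - 7 ≡ 4. → (6, 4)

(6, 4)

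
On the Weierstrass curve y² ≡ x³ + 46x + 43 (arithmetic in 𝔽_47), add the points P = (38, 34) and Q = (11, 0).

(38, 34) + (11, 0). λ = (0 - 34)/(11 - 38) ≡ 13/20 mod 47. 20⁻¹ ≡ 40 (mod 47) since 20·40 = 800 ≡ 1, so λ ≡ 3.
  x = λ² - 38 - 11 = 9 - 49 ≡ 7; y = λ·(38 - 7) - 34 ≡ 12. → (7, 12)

(7, 12)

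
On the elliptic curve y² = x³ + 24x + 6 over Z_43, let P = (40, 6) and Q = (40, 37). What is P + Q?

The two points share x = 40 and their y-coordinates satisfy 6 + 37 ≡ 0 (mod 43), so they are inverses. Their sum is O.

O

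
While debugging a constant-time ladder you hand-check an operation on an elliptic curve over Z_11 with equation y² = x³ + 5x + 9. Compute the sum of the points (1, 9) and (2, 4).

(0, 8)

(1, 9) + (2, 4). λ = (4 - 9)/(2 - 1) ≡ 6/1 mod 11. 1⁻¹ ≡ 1 (mod 11) since 1·1 = 1 ≡ 1, so λ ≡ 6.
  x = λ² - 1 - 2 = 36 - 3 ≡ 0; y = λ·(1 - 0) - 9 ≡ 8. → (0, 8)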